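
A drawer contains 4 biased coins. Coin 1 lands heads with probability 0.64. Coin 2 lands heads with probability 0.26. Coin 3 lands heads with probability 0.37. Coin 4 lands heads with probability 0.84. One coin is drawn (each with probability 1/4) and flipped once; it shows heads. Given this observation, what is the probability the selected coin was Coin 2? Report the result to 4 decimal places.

Tabulate prior·likelihood by source: [1] prior 0.25, lik 0.64, product 0.1600; [2] prior 0.25, lik 0.26, product 0.06500; [3] prior 0.25, lik 0.37, product 0.09250; [4] prior 0.25, lik 0.84, product 0.2100.
Normalizing constant = 0.52750; the posterior for Coin 2 is its product over the sum, 0.06500/0.52750 = 0.1232.

Posterior probability ≈ 0.1232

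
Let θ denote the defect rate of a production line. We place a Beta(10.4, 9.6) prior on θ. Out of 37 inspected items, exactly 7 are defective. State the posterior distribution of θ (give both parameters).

Posterior: Beta(17.4, 39.6)

Observing 7 successes and 30 failures updates Beta(10.4, 9.6) by adding the success and failure counts to the two shape parameters: α = 10.4+7 = 17.4, β = 9.6+30 = 39.6.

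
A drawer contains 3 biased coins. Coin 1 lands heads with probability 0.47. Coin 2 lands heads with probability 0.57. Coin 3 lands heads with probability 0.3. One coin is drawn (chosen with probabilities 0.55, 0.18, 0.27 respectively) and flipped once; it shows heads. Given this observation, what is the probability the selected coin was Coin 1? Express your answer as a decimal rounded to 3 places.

Tabulate prior·likelihood by source: [1] prior 0.55, lik 0.47, product 0.2585; [2] prior 0.18, lik 0.57, product 0.1026; [3] prior 0.27, lik 0.3, product 0.08100.
Normalizing constant = 0.44210; the posterior for Coin 1 is its product over the sum, 0.2585/0.44210 = 0.585.

Posterior probability ≈ 0.585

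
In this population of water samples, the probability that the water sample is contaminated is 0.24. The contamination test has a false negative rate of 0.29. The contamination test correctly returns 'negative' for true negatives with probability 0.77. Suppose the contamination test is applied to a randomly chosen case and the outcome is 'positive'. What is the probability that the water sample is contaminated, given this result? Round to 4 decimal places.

P(H | E) ≈ 0.4936

Let H be the event that the water sample is contaminated. P(H) = 0.24, so P(¬H) = 0.76. With E the 'positive' result, P(E|H) = 0.71 and P(E|¬H) = 0.23.
P(E) = 0.71·0.24 + 0.23·0.76 = 0.17040 + 0.17480 = 0.34520.
By Bayes' theorem, P(H|E) = 0.17040 / 0.34520 = 0.4936.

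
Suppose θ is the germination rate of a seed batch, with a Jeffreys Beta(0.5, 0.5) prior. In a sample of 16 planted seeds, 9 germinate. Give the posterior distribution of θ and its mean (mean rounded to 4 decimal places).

Posterior: Beta(9.5, 7.5); mean ≈ 0.5588

Observing 9 successes and 7 failures updates Beta(0.5, 0.5) by adding the success and failure counts to the two shape parameters: α = 0.5+9 = 9.5, β = 0.5+7 = 7.5.
E[θ | data] = 9.5/(9.5+7.5) = 0.5588.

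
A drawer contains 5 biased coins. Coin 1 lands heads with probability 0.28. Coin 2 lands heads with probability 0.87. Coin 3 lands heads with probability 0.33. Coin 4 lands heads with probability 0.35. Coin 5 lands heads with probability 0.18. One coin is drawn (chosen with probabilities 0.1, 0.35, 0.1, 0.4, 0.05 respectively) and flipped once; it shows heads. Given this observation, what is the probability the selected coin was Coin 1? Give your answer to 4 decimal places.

P(heads|C1) = 0.28; P(heads|C2) = 0.87; P(heads|C3) = 0.33; P(heads|C4) = 0.35; P(heads|C5) = 0.18.
Prior × likelihood for each source: 0.1·0.28=0.02800, 0.35·0.87=0.3045, 0.1·0.33=0.03300, 0.4·0.35=0.1400, 0.05·0.18=0.009000. Summing gives P(heads) = 0.51450.
P(Coin 1 | heads) = 0.02800 / 0.51450 = 0.0544.

Posterior probability ≈ 0.0544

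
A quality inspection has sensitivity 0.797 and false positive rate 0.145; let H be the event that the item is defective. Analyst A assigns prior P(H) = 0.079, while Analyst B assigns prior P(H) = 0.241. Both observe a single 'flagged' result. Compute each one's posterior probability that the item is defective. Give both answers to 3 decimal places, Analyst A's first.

Analyst A: 0.320; Analyst B: 0.636

P('+'|H) = 0.797, P('+'|¬H) = 0.145.
Analyst A: numerator 0.797·0.079 = 0.062963; evidence = 0.062963+0.145·0.921 = 0.19651; posterior = 0.320.
Analyst B: numerator 0.797·0.241 = 0.19208; evidence = 0.19208+0.145·0.759 = 0.30213; posterior = 0.636.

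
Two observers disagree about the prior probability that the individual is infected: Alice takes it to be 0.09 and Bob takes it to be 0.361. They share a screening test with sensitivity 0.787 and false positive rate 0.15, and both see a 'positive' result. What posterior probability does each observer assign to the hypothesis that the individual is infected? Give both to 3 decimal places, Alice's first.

Alice: 0.342; Bob: 0.748

P('+'|H) = 0.787, P('+'|¬H) = 0.15.
Alice: numerator 0.787·0.09 = 0.070830; evidence = 0.070830+0.15·0.91 = 0.20733; posterior = 0.342.
Bob: numerator 0.787·0.361 = 0.28411; evidence = 0.28411+0.15·0.639 = 0.37996; posterior = 0.748.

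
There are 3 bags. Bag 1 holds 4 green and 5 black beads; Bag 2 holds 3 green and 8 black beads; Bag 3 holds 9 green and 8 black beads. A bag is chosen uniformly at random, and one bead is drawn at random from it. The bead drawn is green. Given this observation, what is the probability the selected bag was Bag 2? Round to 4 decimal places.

Tabulate prior·likelihood by source: [1] prior 0.333333, lik 0.4444, product 0.1481; [2] prior 0.333333, lik 0.2727, product 0.09091; [3] prior 0.333333, lik 0.5294, product 0.1765.
Normalizing constant = 0.41553; the posterior for Bag 2 is its product over the sum, 0.09091/0.41553 = 0.2188.

Posterior probability ≈ 0.2188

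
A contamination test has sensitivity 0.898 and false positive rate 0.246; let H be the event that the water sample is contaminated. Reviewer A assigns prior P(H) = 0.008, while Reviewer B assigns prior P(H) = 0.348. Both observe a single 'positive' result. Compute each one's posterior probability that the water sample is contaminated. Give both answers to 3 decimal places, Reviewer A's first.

Reviewer A: 0.029; Reviewer B: 0.661

P('+'|H) = 0.898, P('+'|¬H) = 0.246.
Reviewer A: numerator 0.898·0.008 = 0.0071840; evidence = 0.0071840+0.246·0.992 = 0.25122; posterior = 0.029.
Reviewer B: numerator 0.898·0.348 = 0.31250; evidence = 0.31250+0.246·0.652 = 0.47290; posterior = 0.661.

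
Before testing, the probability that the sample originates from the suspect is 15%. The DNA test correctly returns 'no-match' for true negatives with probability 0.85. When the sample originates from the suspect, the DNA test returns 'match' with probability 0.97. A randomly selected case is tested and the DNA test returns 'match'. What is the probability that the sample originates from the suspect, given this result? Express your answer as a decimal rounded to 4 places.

P(H | E) ≈ 0.5330

Let H be the event that the sample originates from the suspect. P(H) = 0.15, so P(¬H) = 0.85. With E the 'match' result, P(E|H) = 0.97 and P(E|¬H) = 0.15.
P(E) = 0.97·0.15 + 0.15·0.85 = 0.14550 + 0.12750 = 0.27300.
By Bayes' theorem, P(H|E) = 0.14550 / 0.27300 = 0.5330.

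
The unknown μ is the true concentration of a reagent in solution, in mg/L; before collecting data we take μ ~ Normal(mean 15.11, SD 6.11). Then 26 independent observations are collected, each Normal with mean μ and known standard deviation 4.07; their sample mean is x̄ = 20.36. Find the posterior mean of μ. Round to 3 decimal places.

With known σ, the Normal prior is conjugate. Weight on the data is w = (n/σ²)/(n/σ² + 1/τ₀²) = 1.56958/(1.56958+0.0267866) = 0.98322.
Posterior mean = w·x̄ + (1−w)·μ₀ = 0.98322·20.36 + 0.016780·15.11 = 20.272.

Posterior mean ≈ 20.272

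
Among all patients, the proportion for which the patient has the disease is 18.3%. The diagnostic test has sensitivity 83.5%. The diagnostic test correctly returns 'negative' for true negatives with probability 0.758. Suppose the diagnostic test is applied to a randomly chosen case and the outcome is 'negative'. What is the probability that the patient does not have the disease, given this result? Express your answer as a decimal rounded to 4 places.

Let H be the event that the patient has the disease. P(H) = 0.183, so P(¬H) = 0.817. With E the 'negative' result, P(E|H) = 0.165 and P(E|¬H) = 0.758.
P(E) = 0.165·0.183 + 0.758·0.817 = 0.030195 + 0.61929 = 0.64948.
By Bayes' theorem, P(H|E) = 0.030195 / 0.64948 = 0.0465. Hence P(¬H|E) = 1 − 0.0465 = 0.9535.

P(¬H | E) ≈ 0.9535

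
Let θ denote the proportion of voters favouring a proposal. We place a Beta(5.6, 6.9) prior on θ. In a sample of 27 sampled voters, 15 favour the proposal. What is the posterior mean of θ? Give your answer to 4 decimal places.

Posterior mean ≈ 0.5215

Observing 15 successes and 12 failures updates Beta(5.6, 6.9) by adding the success and failure counts to the two shape parameters: α = 5.6+15 = 20.6, β = 6.9+12 = 18.9.
Posterior mean = α/(α+β) = 20.6/39.5 = 0.5215.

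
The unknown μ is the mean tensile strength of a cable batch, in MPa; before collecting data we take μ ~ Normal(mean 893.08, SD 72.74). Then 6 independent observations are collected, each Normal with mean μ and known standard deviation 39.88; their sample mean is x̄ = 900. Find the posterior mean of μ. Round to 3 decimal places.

Posterior mean ≈ 899.670

With known σ, the Normal prior is conjugate. Weight on the data is w = (n/σ²)/(n/σ² + 1/τ₀²) = 0.00377260/(0.00377260+0.00018900) = 0.95229.
Posterior mean = w·x̄ + (1−w)·μ₀ = 0.95229·900 + 0.047707·893.08 = 899.670.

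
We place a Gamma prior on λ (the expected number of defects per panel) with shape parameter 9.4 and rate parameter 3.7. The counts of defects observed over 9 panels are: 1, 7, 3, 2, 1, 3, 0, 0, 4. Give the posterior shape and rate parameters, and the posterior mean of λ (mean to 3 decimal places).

Total count ∑xᵢ = 21 over n = 9 panels.
Gamma is conjugate to the Poisson likelihood: posterior is Gamma(shape = 9.4+21 = 30.4, rate = 3.7+9 = 12.7).
E[λ | data] = 30.4/12.7 = 2.394.

Posterior: Gamma(shape=30.4, rate=12.7); mean ≈ 2.394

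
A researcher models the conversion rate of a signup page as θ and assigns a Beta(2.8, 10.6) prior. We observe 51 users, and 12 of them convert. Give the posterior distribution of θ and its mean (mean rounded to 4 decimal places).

Observing 12 successes and 39 failures updates Beta(2.8, 10.6) by adding the success and failure counts to the two shape parameters: α = 2.8+12 = 14.8, β = 10.6+39 = 49.6.
E[θ | data] = 14.8/(14.8+49.6) = 0.2298.

Posterior: Beta(14.8, 49.6); mean ≈ 0.2298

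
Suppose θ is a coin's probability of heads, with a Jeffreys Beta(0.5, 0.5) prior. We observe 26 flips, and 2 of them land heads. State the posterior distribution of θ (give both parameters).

Posterior: Beta(2.5, 24.5)

The binomial likelihood is conjugate to the Beta prior: with 2 successes and 24 failures, the posterior is Beta(0.5+2, 0.5+24) = Beta(2.5, 24.5).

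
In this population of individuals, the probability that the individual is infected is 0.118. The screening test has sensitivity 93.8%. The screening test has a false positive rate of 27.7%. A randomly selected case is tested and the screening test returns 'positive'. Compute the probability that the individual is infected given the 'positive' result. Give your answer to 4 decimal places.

Let H be the event that the individual is infected. P(H) = 0.118, so P(¬H) = 0.882. With E the 'positive' result, P(E|H) = 0.938 and P(E|¬H) = 0.277.
P(E) = 0.938·0.118 + 0.277·0.882 = 0.11068 + 0.24431 = 0.35500.
By Bayes' theorem, P(H|E) = 0.11068 / 0.35500 = 0.3118.

P(H | E) ≈ 0.3118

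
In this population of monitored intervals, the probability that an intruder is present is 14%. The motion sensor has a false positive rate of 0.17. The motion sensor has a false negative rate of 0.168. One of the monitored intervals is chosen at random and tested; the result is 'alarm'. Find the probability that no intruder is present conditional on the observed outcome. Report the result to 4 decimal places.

P(¬H | E) ≈ 0.5566

Let H be the event that an intruder is present. P(H) = 0.14, so P(¬H) = 0.86. With E the 'alarm' result, P(E|H) = 0.832 and P(E|¬H) = 0.17.
P(E) = 0.832·0.14 + 0.17·0.86 = 0.11648 + 0.14620 = 0.26268.
By Bayes' theorem, P(H|E) = 0.11648 / 0.26268 = 0.4434. Hence P(¬H|E) = 1 − 0.4434 = 0.5566.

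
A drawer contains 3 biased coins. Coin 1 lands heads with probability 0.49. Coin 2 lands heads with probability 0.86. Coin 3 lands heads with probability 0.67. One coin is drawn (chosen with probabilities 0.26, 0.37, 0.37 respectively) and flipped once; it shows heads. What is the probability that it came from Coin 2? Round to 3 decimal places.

P(heads|C1) = 0.49; P(heads|C2) = 0.86; P(heads|C3) = 0.67.
Prior × likelihood for each source: 0.26·0.49=0.1274, 0.37·0.86=0.3182, 0.37·0.67=0.2479. Summing gives P(heads) = 0.69350.
P(Coin 2 | heads) = 0.3182 / 0.69350 = 0.459.

Posterior probability ≈ 0.459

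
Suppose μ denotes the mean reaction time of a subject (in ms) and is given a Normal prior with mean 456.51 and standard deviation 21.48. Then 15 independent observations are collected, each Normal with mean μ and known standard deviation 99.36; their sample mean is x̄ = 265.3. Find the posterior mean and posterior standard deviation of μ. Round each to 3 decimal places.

With known σ, the Normal prior is conjugate. Weight on the data is w = (n/σ²)/(n/σ² + 1/τ₀²) = 0.00151939/(0.00151939+0.00216736) = 0.41212.
Posterior mean = w·x̄ + (1−w)·μ₀ = 0.41212·265.3 + 0.58788·456.51 = 377.708. Posterior variance = 1/(0.00151939+0.00216736) = 271.242, so SD = 16.469.

Posterior mean ≈ 377.708; posterior SD ≈ 16.469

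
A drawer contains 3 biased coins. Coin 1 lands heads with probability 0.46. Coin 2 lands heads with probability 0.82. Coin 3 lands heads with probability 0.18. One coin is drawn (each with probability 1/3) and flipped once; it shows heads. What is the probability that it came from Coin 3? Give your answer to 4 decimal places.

P(heads|C1) = 0.46; P(heads|C2) = 0.82; P(heads|C3) = 0.18.
Prior × likelihood for each source: 0.333333·0.46=0.1533, 0.333333·0.82=0.2733, 0.333333·0.18=0.06000. Summing gives P(heads) = 0.48667.
P(Coin 3 | heads) = 0.06000 / 0.48667 = 0.1233.

Posterior probability ≈ 0.1233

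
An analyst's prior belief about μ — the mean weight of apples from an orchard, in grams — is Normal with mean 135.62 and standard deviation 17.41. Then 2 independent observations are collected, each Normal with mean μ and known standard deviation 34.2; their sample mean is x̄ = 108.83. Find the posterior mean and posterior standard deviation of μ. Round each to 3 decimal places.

With known σ, the Normal prior is conjugate. Weight on the data is w = (n/σ²)/(n/σ² + 1/τ₀²) = 0.00170993/(0.00170993+0.00329915) = 0.34137.
Posterior mean = w·x̄ + (1−w)·μ₀ = 0.34137·108.83 + 0.65863·135.62 = 126.475. Posterior variance = 1/(0.00170993+0.00329915) = 199.637, so SD = 14.129.

Posterior mean ≈ 126.475; posterior SD ≈ 14.129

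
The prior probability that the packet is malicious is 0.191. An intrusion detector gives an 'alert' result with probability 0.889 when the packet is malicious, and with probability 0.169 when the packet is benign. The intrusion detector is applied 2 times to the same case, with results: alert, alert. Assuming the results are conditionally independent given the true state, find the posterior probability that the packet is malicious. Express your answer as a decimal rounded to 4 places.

With H the event that the packet is malicious, the joint likelihood of the observed sequence is P(data|H) = 0.889·0.889 = 0.79032 and P(data|¬H) = 0.169·0.169 = 0.028561.
Bayes: P(H|data) = 0.191·0.79032 / (0.191·0.79032 + 0.809·0.028561) = 0.15095/0.17406 = 0.8673.

Posterior P(H) ≈ 0.8673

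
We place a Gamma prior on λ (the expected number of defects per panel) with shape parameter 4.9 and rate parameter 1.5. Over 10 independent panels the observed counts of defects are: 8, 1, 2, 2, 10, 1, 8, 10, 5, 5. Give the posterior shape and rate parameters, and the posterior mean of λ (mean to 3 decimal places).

Total count ∑xᵢ = 52 over n = 10 panels.
Gamma is conjugate to the Poisson likelihood: posterior is Gamma(shape = 4.9+52 = 56.9, rate = 1.5+10 = 11.5).
E[λ | data] = 56.9/11.5 = 4.948.

Posterior: Gamma(shape=56.9, rate=11.5); mean ≈ 4.948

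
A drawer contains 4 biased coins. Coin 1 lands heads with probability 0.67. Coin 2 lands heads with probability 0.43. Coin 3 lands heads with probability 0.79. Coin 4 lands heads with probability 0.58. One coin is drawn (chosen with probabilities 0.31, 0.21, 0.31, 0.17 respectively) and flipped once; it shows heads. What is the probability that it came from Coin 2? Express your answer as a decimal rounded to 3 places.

Posterior probability ≈ 0.141

Tabulate prior·likelihood by source: [1] prior 0.31, lik 0.67, product 0.2077; [2] prior 0.21, lik 0.43, product 0.09030; [3] prior 0.31, lik 0.79, product 0.2449; [4] prior 0.17, lik 0.58, product 0.09860.
Normalizing constant = 0.64150; the posterior for Coin 2 is its product over the sum, 0.09030/0.64150 = 0.141.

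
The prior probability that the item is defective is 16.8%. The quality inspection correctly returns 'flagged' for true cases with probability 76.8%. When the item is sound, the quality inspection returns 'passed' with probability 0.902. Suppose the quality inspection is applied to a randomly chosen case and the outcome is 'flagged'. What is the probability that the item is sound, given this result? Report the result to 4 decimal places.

Let H be the event that the item is defective. P(H) = 0.168, so P(¬H) = 0.832. With E the 'flagged' result, P(E|H) = 0.768 and P(E|¬H) = 0.098.
P(E) = 0.768·0.168 + 0.098·0.832 = 0.12902 + 0.081536 = 0.21056.
By Bayes' theorem, P(H|E) = 0.12902 / 0.21056 = 0.6128. Hence P(¬H|E) = 1 − 0.6128 = 0.3872.

P(¬H | E) ≈ 0.3872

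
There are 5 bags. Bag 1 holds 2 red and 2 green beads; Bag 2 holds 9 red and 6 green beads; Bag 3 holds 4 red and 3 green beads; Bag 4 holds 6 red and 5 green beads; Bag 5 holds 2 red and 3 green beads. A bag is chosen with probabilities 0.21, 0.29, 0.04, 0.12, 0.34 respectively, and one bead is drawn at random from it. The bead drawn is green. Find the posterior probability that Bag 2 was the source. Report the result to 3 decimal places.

Tabulate prior·likelihood by source: [1] prior 0.21, lik 0.5, product 0.1050; [2] prior 0.29, lik 0.4, product 0.1160; [3] prior 0.04, lik 0.4286, product 0.01714; [4] prior 0.12, lik 0.4545, product 0.05455; [5] prior 0.34, lik 0.6, product 0.2040.
Normalizing constant = 0.49669; the posterior for Bag 2 is its product over the sum, 0.1160/0.49669 = 0.234.

Posterior probability ≈ 0.234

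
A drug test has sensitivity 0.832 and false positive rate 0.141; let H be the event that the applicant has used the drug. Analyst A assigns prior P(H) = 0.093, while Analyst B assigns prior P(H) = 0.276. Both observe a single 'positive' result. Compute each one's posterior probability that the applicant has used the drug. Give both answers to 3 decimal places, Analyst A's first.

Analyst A: 0.377; Analyst B: 0.692

The likelihood ratio for a 'positive' result is 0.832/0.141 = 5.9007.
Analyst A: prior odds 0.093/0.907 = 0.10254; posterior odds 0.60503; posterior probability 0.377.
Analyst B: prior odds 0.276/0.724 = 0.38122; posterior odds 2.2494; posterior probability 0.692.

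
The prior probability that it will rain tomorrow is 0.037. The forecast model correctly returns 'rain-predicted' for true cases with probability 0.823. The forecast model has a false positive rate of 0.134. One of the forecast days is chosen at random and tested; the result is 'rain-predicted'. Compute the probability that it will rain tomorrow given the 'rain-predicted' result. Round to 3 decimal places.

Write H for 'it will rain tomorrow'. Prior odds H:¬H = 0.037/0.963 = 0.038422. For the 'rain-predicted' outcome, the likelihood ratio is 0.823/0.134 = 6.1418.
Posterior odds = 0.038422 × 6.1418 = 0.23598, so P(H|E) = 0.23598/(1+0.23598) = 0.191.

P(H | E) ≈ 0.191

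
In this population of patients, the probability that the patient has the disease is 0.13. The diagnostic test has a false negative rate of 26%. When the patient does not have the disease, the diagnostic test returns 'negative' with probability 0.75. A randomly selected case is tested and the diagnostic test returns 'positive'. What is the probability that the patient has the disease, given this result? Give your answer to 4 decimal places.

Let H be the event that the patient has the disease. P(H) = 0.13, so P(¬H) = 0.87. With E the 'positive' result, P(E|H) = 0.74 and P(E|¬H) = 0.25.
P(E) = 0.74·0.13 + 0.25·0.87 = 0.096200 + 0.21750 = 0.31370.
By Bayes' theorem, P(H|E) = 0.096200 / 0.31370 = 0.3067.

P(H | E) ≈ 0.3067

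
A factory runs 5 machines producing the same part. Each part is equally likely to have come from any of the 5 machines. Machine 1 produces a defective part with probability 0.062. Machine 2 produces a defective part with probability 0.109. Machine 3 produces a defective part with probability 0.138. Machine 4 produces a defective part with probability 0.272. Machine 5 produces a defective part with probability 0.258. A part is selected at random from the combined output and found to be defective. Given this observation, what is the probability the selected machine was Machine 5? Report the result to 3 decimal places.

Posterior probability ≈ 0.308

Tabulate prior·likelihood by source: [1] prior 0.2, lik 0.062, product 0.01240; [2] prior 0.2, lik 0.109, product 0.02180; [3] prior 0.2, lik 0.138, product 0.02760; [4] prior 0.2, lik 0.272, product 0.05440; [5] prior 0.2, lik 0.258, product 0.05160.
Normalizing constant = 0.16780; the posterior for Machine 5 is its product over the sum, 0.05160/0.16780 = 0.308.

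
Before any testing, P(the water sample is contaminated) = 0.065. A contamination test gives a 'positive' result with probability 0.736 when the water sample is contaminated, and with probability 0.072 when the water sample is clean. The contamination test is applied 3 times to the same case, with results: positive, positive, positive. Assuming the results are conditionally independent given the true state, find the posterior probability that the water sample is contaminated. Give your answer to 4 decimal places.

Let H be the event that the water sample is contaminated; start with P(H) = 0.065. P('positive'|H) = 0.736, P('positive'|¬H) = 0.072.
Update on result 1 ('positive'): P(H) ← 0.736·0.0650 / (0.736·0.0650 + 0.072·0.9350) = 0.047840/0.11516 = 0.4154.
Update on result 2 ('positive'): P(H) ← 0.736·0.4154 / (0.736·0.4154 + 0.072·0.5846) = 0.30575/0.34784 = 0.8790.
Update on result 3 ('positive'): P(H) ← 0.736·0.8790 / (0.736·0.8790 + 0.072·0.1210) = 0.64694/0.65565 = 0.9867.

Posterior P(H) ≈ 0.9867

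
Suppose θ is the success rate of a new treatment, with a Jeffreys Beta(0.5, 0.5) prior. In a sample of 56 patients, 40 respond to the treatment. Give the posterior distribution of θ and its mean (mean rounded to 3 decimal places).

The binomial likelihood is conjugate to the Beta prior: with 40 successes and 16 failures, the posterior is Beta(0.5+40, 0.5+16) = Beta(40.5, 16.5).
E[θ | data] = 40.5/(40.5+16.5) = 0.711.

Posterior: Beta(40.5, 16.5); mean ≈ 0.711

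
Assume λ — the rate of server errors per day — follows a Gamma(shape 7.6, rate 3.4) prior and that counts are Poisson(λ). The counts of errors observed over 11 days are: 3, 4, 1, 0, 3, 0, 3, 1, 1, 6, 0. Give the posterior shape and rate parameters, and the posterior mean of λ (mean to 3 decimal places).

The Poisson likelihood adds the total count to the shape and the number of exposure periods to the rate. Here ∑xᵢ = 22 and n = 11, so shape 7.6→29.6 and rate 3.4→14.4.
E[λ | data] = 29.6/14.4 = 2.056.

Posterior: Gamma(shape=29.6, rate=14.4); mean ≈ 2.056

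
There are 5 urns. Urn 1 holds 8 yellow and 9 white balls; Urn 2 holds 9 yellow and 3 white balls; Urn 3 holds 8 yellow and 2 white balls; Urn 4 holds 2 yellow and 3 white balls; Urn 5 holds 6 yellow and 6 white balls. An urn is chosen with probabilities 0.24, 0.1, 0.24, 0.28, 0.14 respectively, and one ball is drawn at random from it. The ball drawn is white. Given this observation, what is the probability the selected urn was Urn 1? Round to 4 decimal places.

Posterior probability ≈ 0.2900

Tabulate prior·likelihood by source: [1] prior 0.24, lik 0.5294, product 0.1271; [2] prior 0.1, lik 0.25, product 0.02500; [3] prior 0.24, lik 0.2, product 0.04800; [4] prior 0.28, lik 0.6, product 0.1680; [5] prior 0.14, lik 0.5, product 0.07000.
Normalizing constant = 0.43806; the posterior for Urn 1 is its product over the sum, 0.1271/0.43806 = 0.2900.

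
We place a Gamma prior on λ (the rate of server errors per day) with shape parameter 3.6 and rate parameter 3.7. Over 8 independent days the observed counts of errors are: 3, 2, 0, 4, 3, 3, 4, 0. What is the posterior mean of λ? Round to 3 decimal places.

The Poisson likelihood adds the total count to the shape and the number of exposure periods to the rate. Here ∑xᵢ = 19 and n = 8, so shape 3.6→22.6 and rate 3.7→11.7.
Posterior mean = shape/rate = 22.6/11.7 = 1.932.

Posterior mean ≈ 1.932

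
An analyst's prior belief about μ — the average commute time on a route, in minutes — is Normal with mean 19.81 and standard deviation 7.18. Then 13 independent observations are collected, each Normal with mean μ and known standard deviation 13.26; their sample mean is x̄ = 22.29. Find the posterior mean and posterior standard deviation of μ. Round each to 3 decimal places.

Posterior mean ≈ 21.775; posterior SD ≈ 3.273

Prior precision 1/τ₀² = 1/7.18² = 0.0193977; data precision n/σ² = 13/13.26² = 0.0739361.
Posterior precision = 0.0193977 + 0.0739361 = 0.0933338, giving posterior SD = 1/√0.0933338 = 3.273.
Posterior mean = (0.0193977·19.81 + 0.0739361·22.29) / 0.0933338 = 21.775.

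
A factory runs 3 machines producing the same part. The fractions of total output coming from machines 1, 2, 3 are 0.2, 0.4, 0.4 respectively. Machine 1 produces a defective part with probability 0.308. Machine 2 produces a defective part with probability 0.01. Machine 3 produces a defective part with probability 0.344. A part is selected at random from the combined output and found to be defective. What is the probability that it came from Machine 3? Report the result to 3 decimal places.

Tabulate prior·likelihood by source: [1] prior 0.2, lik 0.308, product 0.06160; [2] prior 0.4, lik 0.01, product 0.004000; [3] prior 0.4, lik 0.344, product 0.1376.
Normalizing constant = 0.20320; the posterior for Machine 3 is its product over the sum, 0.1376/0.20320 = 0.677.

Posterior probability ≈ 0.677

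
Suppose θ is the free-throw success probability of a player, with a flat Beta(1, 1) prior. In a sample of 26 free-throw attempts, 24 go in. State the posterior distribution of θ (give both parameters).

Observing 24 successes and 2 failures updates Beta(1, 1) by adding the success and failure counts to the two shape parameters: α = 1+24 = 25, β = 1+2 = 3.

Posterior: Beta(25, 3)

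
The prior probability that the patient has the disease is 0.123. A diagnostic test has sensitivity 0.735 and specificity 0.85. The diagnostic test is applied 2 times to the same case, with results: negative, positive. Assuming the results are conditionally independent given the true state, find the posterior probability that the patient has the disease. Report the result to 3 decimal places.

Posterior P(H) ≈ 0.176

With H the event that the patient has the disease, the joint likelihood of the observed sequence is P(data|H) = 0.265·0.735 = 0.19478 and P(data|¬H) = 0.85·0.15 = 0.12750.
Bayes: P(H|data) = 0.123·0.19478 / (0.123·0.19478 + 0.877·0.12750) = 0.023957/0.13577 = 0.1764.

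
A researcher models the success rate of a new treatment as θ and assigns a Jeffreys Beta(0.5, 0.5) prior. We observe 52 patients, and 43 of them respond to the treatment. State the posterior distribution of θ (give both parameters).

Posterior: Beta(43.5, 9.5)

The binomial likelihood is conjugate to the Beta prior: with 43 successes and 9 failures, the posterior is Beta(0.5+43, 0.5+9) = Beta(43.5, 9.5).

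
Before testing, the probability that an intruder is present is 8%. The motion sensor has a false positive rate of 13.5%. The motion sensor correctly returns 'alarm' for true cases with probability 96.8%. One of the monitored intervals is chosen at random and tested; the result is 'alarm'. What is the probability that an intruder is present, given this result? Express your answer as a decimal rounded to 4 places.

Write H for 'an intruder is present'. Prior odds H:¬H = 0.08/0.92 = 0.086957. For the 'alarm' outcome, the likelihood ratio is 0.968/0.135 = 7.1704.
Posterior odds = 0.086957 × 7.1704 = 0.62351, so P(H|E) = 0.62351/(1+0.62351) = 0.3841.

P(H | E) ≈ 0.3841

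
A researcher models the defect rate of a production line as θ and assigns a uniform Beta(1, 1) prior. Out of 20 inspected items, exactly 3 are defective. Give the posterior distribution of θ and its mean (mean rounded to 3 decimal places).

Posterior: Beta(4, 18); mean ≈ 0.182

Observing 3 successes and 17 failures updates Beta(1, 1) by adding the success and failure counts to the two shape parameters: α = 1+3 = 4, β = 1+17 = 18.
Posterior mean = α/(α+β) = 4/22 = 0.182.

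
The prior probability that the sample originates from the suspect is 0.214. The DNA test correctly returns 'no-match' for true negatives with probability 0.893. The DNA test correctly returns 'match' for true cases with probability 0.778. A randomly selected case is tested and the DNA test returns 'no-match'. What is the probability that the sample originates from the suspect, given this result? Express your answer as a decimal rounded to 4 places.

Write H for 'the sample originates from the suspect'. Prior odds H:¬H = 0.214/0.786 = 0.27226. For the 'no-match' outcome, the likelihood ratio is 0.222/0.893 = 0.24860.
Posterior odds = 0.27226 × 0.24860 = 0.067685, so P(H|E) = 0.067685/(1+0.067685) = 0.0634.

P(H | E) ≈ 0.0634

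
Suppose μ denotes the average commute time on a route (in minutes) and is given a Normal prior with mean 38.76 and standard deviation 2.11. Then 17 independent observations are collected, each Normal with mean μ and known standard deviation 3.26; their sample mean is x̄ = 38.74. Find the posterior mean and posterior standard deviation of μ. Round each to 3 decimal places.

Prior precision 1/τ₀² = 1/2.11² = 0.224613; data precision n/σ² = 17/3.26² = 1.59961.
Posterior precision = 0.224613 + 1.59961 = 1.82422, giving posterior SD = 1/√1.82422 = 0.740.
Posterior mean = (0.224613·38.76 + 1.59961·38.74) / 1.82422 = 38.742.

Posterior mean ≈ 38.742; posterior SD ≈ 0.740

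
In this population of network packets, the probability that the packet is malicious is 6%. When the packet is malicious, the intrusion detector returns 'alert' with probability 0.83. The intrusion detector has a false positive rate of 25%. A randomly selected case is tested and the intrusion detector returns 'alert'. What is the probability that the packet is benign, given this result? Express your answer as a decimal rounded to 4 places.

P(¬H | E) ≈ 0.8251

Let H be the event that the packet is malicious. P(H) = 0.06, so P(¬H) = 0.94. With E the 'alert' result, P(E|H) = 0.83 and P(E|¬H) = 0.25.
P(E) = 0.83·0.06 + 0.25·0.94 = 0.049800 + 0.23500 = 0.28480.
By Bayes' theorem, P(H|E) = 0.049800 / 0.28480 = 0.1749. Hence P(¬H|E) = 1 − 0.1749 = 0.8251.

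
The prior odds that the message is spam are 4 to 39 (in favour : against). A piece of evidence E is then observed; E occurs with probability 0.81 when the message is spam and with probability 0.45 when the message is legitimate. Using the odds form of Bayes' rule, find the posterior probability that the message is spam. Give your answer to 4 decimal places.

Prior odds = 4/39 = 0.10256. In log-odds, ln(0.10256) = -2.2773.
Add log likelihood ratio: ln(1.8000) = 0.58779.
Posterior log-odds = -1.6895, so posterior odds = exp(-1.6895) = 0.18462. Converting, P(H|E) = 0.18462/1.1846 = 0.1558.

Posterior probability ≈ 0.1558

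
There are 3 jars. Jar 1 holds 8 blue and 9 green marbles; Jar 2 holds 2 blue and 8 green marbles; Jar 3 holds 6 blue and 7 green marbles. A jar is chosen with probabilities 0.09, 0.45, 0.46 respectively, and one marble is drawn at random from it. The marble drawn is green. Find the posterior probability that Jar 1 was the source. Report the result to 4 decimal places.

Posterior probability ≈ 0.0727

Tabulate prior·likelihood by source: [1] prior 0.09, lik 0.5294, product 0.04765; [2] prior 0.45, lik 0.8, product 0.3600; [3] prior 0.46, lik 0.5385, product 0.2477.
Normalizing constant = 0.65534; the posterior for Jar 1 is its product over the sum, 0.04765/0.65534 = 0.0727.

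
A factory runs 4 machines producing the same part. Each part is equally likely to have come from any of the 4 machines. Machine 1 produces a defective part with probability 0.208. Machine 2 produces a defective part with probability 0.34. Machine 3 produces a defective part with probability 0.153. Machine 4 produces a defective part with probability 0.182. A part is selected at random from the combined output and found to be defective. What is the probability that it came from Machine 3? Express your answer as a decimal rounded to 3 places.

Posterior probability ≈ 0.173

P(defective|M1) = 0.208; P(defective|M2) = 0.34; P(defective|M3) = 0.153; P(defective|M4) = 0.182.
Prior × likelihood for each source: 0.25·0.208=0.05200, 0.25·0.34=0.08500, 0.25·0.153=0.03825, 0.25·0.182=0.04550. Summing gives P(defective) = 0.22075.
P(Machine 3 | defective) = 0.03825 / 0.22075 = 0.173.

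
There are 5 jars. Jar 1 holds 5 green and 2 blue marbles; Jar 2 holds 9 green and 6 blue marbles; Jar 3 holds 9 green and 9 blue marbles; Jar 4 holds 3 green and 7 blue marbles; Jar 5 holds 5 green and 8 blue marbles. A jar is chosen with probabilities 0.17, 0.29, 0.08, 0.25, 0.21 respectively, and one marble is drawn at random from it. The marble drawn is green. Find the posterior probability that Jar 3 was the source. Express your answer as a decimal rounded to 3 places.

Posterior probability ≈ 0.081

Tabulate prior·likelihood by source: [1] prior 0.17, lik 0.7143, product 0.1214; [2] prior 0.29, lik 0.6, product 0.1740; [3] prior 0.08, lik 0.5, product 0.04000; [4] prior 0.25, lik 0.3, product 0.07500; [5] prior 0.21, lik 0.3846, product 0.08077.
Normalizing constant = 0.49120; the posterior for Jar 3 is its product over the sum, 0.04000/0.49120 = 0.081.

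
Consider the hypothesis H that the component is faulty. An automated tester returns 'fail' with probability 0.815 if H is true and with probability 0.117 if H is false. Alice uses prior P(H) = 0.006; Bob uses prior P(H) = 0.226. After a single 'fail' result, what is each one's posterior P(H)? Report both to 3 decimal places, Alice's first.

Alice: 0.040; Bob: 0.670

P('+'|H) = 0.815, P('+'|¬H) = 0.117.
Alice: numerator 0.815·0.006 = 0.0048900; evidence = 0.0048900+0.117·0.994 = 0.12119; posterior = 0.040.
Bob: numerator 0.815·0.226 = 0.18419; evidence = 0.18419+0.117·0.774 = 0.27475; posterior = 0.670.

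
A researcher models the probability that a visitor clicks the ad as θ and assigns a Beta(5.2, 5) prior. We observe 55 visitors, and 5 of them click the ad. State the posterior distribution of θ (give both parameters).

Posterior: Beta(10.2, 55)

The binomial likelihood is conjugate to the Beta prior: with 5 successes and 50 failures, the posterior is Beta(5.2+5, 5+50) = Beta(10.2, 55).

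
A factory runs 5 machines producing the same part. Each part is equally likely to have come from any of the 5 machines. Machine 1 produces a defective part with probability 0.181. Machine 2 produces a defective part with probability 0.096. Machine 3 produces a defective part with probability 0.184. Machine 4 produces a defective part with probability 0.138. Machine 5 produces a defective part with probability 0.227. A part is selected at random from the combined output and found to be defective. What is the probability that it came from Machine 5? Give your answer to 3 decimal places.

Posterior probability ≈ 0.275

Tabulate prior·likelihood by source: [1] prior 0.2, lik 0.181, product 0.03620; [2] prior 0.2, lik 0.096, product 0.01920; [3] prior 0.2, lik 0.184, product 0.03680; [4] prior 0.2, lik 0.138, product 0.02760; [5] prior 0.2, lik 0.227, product 0.04540.
Normalizing constant = 0.16520; the posterior for Machine 5 is its product over the sum, 0.04540/0.16520 = 0.275.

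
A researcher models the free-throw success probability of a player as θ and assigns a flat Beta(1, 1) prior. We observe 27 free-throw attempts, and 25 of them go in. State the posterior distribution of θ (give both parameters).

Posterior: Beta(26, 3)

Observing 25 successes and 2 failures updates Beta(1, 1) by adding the success and failure counts to the two shape parameters: α = 1+25 = 26, β = 1+2 = 3.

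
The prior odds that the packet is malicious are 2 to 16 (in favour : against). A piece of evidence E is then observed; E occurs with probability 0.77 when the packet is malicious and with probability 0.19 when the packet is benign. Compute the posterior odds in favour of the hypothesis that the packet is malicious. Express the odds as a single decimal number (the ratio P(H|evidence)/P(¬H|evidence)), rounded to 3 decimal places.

Prior odds = 2/16 = 0.12500. In log-odds, ln(0.12500) = -2.0794.
Add log likelihood ratio: ln(4.0526) = 1.3994.
Posterior log-odds = -0.68008, so posterior odds = exp(-0.68008) = 0.50658.

Posterior odds ≈ 0.507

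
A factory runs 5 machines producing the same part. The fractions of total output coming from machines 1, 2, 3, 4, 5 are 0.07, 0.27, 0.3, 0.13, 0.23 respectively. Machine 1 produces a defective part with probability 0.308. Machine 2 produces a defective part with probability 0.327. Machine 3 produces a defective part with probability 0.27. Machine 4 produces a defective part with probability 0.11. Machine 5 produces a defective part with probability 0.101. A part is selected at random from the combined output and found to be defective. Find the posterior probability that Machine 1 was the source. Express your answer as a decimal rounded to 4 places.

Posterior probability ≈ 0.0944

Tabulate prior·likelihood by source: [1] prior 0.07, lik 0.308, product 0.02156; [2] prior 0.27, lik 0.327, product 0.08829; [3] prior 0.3, lik 0.27, product 0.08100; [4] prior 0.13, lik 0.11, product 0.01430; [5] prior 0.23, lik 0.101, product 0.02323.
Normalizing constant = 0.22838; the posterior for Machine 1 is its product over the sum, 0.02156/0.22838 = 0.0944.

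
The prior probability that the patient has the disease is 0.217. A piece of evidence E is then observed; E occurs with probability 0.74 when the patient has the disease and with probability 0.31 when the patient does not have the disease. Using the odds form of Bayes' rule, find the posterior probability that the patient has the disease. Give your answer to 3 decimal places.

Posterior probability ≈ 0.398

Prior odds = 0.217/(1−0.217) = 0.27714.
Likelihood ratio for E = 0.74/0.31 = 2.3871.
Posterior odds = prior odds × LR = 0.66156.
Posterior probability = odds/(1+odds) = 0.66156/1.6616 = 0.398.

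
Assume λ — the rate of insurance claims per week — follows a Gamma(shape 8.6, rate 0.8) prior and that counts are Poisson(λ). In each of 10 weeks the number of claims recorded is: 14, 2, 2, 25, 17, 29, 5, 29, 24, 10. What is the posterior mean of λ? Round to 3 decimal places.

Posterior mean ≈ 15.333

The Poisson likelihood adds the total count to the shape and the number of exposure periods to the rate. Here ∑xᵢ = 157 and n = 10, so shape 8.6→165.6 and rate 0.8→10.8.
E[λ | data] = 165.6/10.8 = 15.333.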